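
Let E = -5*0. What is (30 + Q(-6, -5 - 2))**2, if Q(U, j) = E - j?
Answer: 1369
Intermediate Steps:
E = 0
Q(U, j) = -j (Q(U, j) = 0 - j = -j)
(30 + Q(-6, -5 - 2))**2 = (30 - (-5 - 2))**2 = (30 - 1*(-7))**2 = (30 + 7)**2 = 37**2 = 1369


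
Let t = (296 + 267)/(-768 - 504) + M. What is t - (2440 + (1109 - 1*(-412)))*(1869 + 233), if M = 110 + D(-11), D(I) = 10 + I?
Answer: -10590561899/1272 ≈ -8.3259e+6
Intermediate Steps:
M = 109 (M = 110 + (10 - 11) = 110 - 1 = 109)
t = 138085/1272 (t = (296 + 267)/(-768 - 504) + 109 = 563/(-1272) + 109 = 563*(-1/1272) + 109 = -563/1272 + 109 = 138085/1272 ≈ 108.56)
t - (2440 + (1109 - 1*(-412)))*(1869 + 233) = 138085/1272 - (2440 + (1109 - 1*(-412)))*(1869 + 233) = 138085/1272 - (2440 + (1109 + 412))*2102 = 138085/1272 - (2440 + 1521)*2102 = 138085/1272 - 3961*2102 = 138085/1272 - 1*8326022 = 138085/1272 - 8326022 = -10590561899/1272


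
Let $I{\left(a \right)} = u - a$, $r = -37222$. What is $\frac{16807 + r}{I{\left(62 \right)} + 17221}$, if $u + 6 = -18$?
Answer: $- \frac{4083}{3427} \approx -1.1914$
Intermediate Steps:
$u = -24$ ($u = -6 - 18 = -24$)
$I{\left(a \right)} = -24 - a$
$\frac{16807 + r}{I{\left(62 \right)} + 17221} = \frac{16807 - 37222}{\left(-24 - 62\right) + 17221} = - \frac{20415}{\left(-24 - 62\right) + 17221} = - \frac{20415}{-86 + 17221} = - \frac{20415}{17135} = \left(-20415\right) \frac{1}{17135} = - \frac{4083}{3427}$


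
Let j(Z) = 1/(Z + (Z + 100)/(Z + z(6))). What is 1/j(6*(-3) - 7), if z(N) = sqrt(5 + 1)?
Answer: -17350/619 - 75*sqrt(6)/619 ≈ -28.326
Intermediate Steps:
z(N) = sqrt(6)
j(Z) = 1/(Z + (100 + Z)/(Z + sqrt(6))) (j(Z) = 1/(Z + (Z + 100)/(Z + sqrt(6))) = 1/(Z + (100 + Z)/(Z + sqrt(6))))
1/j(6*(-3) - 7) = 1/(((6*(-3) - 7) + sqrt(6))/(100 + (6*(-3) - 7) + (6*(-3) - 7)**2 + (6*(-3) - 7)*sqrt(6))) = 1/(((-18 - 7) + sqrt(6))/(100 + (-18 - 7) + (-18 - 7)**2 + (-18 - 7)*sqrt(6))) = 1/((-25 + sqrt(6))/(100 - 25 + (-25)**2 - 25*sqrt(6))) = 1/((-25 + sqrt(6))/(100 - 25 + 625 - 25*sqrt(6))) = 1/((-25 + sqrt(6))/(700 - 25*sqrt(6))) = (700 - 25*sqrt(6))/(-25 + sqrt(6))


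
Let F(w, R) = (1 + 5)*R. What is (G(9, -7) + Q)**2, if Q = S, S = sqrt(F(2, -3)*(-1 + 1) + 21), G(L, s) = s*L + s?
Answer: (-70 + sqrt(21))**2 ≈ 4279.4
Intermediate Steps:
F(w, R) = 6*R
G(L, s) = s + L*s (G(L, s) = L*s + s = s + L*s)
S = sqrt(21) (S = sqrt((6*(-3))*(-1 + 1) + 21) = sqrt(-18*0 + 21) = sqrt(0 + 21) = sqrt(21) ≈ 4.5826)
Q = sqrt(21) ≈ 4.5826
(G(9, -7) + Q)**2 = (-7*(1 + 9) + sqrt(21))**2 = (-7*10 + sqrt(21))**2 = (-70 + sqrt(21))**2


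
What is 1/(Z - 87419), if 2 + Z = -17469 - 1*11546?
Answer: -1/116436 ≈ -8.5884e-6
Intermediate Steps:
Z = -29017 (Z = -2 + (-17469 - 1*11546) = -2 + (-17469 - 11546) = -2 - 29015 = -29017)
1/(Z - 87419) = 1/(-29017 - 87419) = 1/(-116436) = -1/116436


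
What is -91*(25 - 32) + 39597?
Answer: 40234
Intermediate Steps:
-91*(25 - 32) + 39597 = -91*(-7) + 39597 = 637 + 39597 = 40234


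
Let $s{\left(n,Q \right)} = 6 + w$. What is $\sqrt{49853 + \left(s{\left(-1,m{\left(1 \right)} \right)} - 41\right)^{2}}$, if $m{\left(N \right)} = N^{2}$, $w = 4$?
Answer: $3 \sqrt{5646} \approx 225.42$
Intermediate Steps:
$s{\left(n,Q \right)} = 10$ ($s{\left(n,Q \right)} = 6 + 4 = 10$)
$\sqrt{49853 + \left(s{\left(-1,m{\left(1 \right)} \right)} - 41\right)^{2}} = \sqrt{49853 + \left(10 - 41\right)^{2}} = \sqrt{49853 + \left(-31\right)^{2}} = \sqrt{49853 + 961} = \sqrt{50814} = 3 \sqrt{5646}$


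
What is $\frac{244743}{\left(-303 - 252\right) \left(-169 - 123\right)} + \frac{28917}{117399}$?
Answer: $\frac{3713208053}{2113964660} \approx 1.7565$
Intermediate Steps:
$\frac{244743}{\left(-303 - 252\right) \left(-169 - 123\right)} + \frac{28917}{117399} = \frac{244743}{\left(-555\right) \left(-292\right)} + 28917 \cdot \frac{1}{117399} = \frac{244743}{162060} + \frac{9639}{39133} = 244743 \cdot \frac{1}{162060} + \frac{9639}{39133} = \frac{81581}{54020} + \frac{9639}{39133} = \frac{3713208053}{2113964660}$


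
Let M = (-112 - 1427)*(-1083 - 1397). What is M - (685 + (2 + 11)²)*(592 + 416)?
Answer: 2955888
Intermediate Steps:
M = 3816720 (M = -1539*(-2480) = 3816720)
M - (685 + (2 + 11)²)*(592 + 416) = 3816720 - (685 + (2 + 11)²)*(592 + 416) = 3816720 - (685 + 13²)*1008 = 3816720 - (685 + 169)*1008 = 3816720 - 854*1008 = 3816720 - 1*860832 = 3816720 - 860832 = 2955888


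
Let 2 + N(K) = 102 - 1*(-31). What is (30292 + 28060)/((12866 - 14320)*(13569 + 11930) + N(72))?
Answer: -58352/37075415 ≈ -0.0015739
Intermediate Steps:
N(K) = 131 (N(K) = -2 + (102 - 1*(-31)) = -2 + (102 + 31) = -2 + 133 = 131)
(30292 + 28060)/((12866 - 14320)*(13569 + 11930) + N(72)) = (30292 + 28060)/((12866 - 14320)*(13569 + 11930) + 131) = 58352/(-1454*25499 + 131) = 58352/(-37075546 + 131) = 58352/(-37075415) = 58352*(-1/37075415) = -58352/37075415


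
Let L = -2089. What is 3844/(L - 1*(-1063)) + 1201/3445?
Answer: -6005177/1767285 ≈ -3.3980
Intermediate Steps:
3844/(L - 1*(-1063)) + 1201/3445 = 3844/(-2089 - 1*(-1063)) + 1201/3445 = 3844/(-2089 + 1063) + 1201*(1/3445) = 3844/(-1026) + 1201/3445 = 3844*(-1/1026) + 1201/3445 = -1922/513 + 1201/3445 = -6005177/1767285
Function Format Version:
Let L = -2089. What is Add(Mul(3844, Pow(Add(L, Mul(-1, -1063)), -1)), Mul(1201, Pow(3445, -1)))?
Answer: Rational(-6005177, 1767285) ≈ -3.3980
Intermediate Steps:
Add(Mul(3844, Pow(Add(L, Mul(-1, -1063)), -1)), Mul(1201, Pow(3445, -1))) = Add(Mul(3844, Pow(Add(-2089, Mul(-1, -1063)), -1)), Mul(1201, Pow(3445, -1))) = Add(Mul(3844, Pow(Add(-2089, 1063), -1)), Mul(1201, Rational(1, 3445))) = Add(Mul(3844, Pow(-1026, -1)), Rational(1201, 3445)) = Add(Mul(3844, Rational(-1, 1026)), Rational(1201, 3445)) = Add(Rational(-1922, 513), Rational(1201, 3445)) = Rational(-6005177, 1767285)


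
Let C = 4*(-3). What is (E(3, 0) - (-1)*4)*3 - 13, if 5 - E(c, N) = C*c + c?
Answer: 113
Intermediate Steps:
C = -12
E(c, N) = 5 + 11*c (E(c, N) = 5 - (-12*c + c) = 5 - (-11)*c = 5 + 11*c)
(E(3, 0) - (-1)*4)*3 - 13 = ((5 + 11*3) - (-1)*4)*3 - 13 = ((5 + 33) - 1*(-4))*3 - 13 = (38 + 4)*3 - 13 = 42*3 - 13 = 126 - 13 = 113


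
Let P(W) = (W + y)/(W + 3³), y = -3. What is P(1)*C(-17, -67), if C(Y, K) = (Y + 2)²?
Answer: -225/14 ≈ -16.071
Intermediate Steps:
C(Y, K) = (2 + Y)²
P(W) = (-3 + W)/(27 + W) (P(W) = (W - 3)/(W + 3³) = (-3 + W)/(W + 27) = (-3 + W)/(27 + W))
P(1)*C(-17, -67) = ((-3 + 1)/(27 + 1))*(2 - 17)² = (-2/28)*(-15)² = ((1/28)*(-2))*225 = -1/14*225 = -225/14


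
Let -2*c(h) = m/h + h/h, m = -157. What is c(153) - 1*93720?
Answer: -14339158/153 ≈ -93720.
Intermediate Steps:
c(h) = -½ + 157/(2*h) (c(h) = -(-157/h + h/h)/2 = -(-157/h + 1)/2 = -(1 - 157/h)/2 = -½ + 157/(2*h))
c(153) - 1*93720 = (½)*(157 - 1*153)/153 - 1*93720 = (½)*(1/153)*(157 - 153) - 93720 = (½)*(1/153)*4 - 93720 = 2/153 - 93720 = -14339158/153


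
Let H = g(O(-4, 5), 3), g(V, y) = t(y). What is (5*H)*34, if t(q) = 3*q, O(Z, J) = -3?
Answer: 1530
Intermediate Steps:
g(V, y) = 3*y
H = 9 (H = 3*3 = 9)
(5*H)*34 = (5*9)*34 = 45*34 = 1530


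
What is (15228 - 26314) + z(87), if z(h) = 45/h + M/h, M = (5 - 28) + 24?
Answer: -964436/87 ≈ -11085.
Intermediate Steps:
M = 1 (M = -23 + 24 = 1)
z(h) = 46/h (z(h) = 45/h + 1/h = 46/h)
(15228 - 26314) + z(87) = (15228 - 26314) + 46/87 = -11086 + 46*(1/87) = -11086 + 46/87 = -964436/87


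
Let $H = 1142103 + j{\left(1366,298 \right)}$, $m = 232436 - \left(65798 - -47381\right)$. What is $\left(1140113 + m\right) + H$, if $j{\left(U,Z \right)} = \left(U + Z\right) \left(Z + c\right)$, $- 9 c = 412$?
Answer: $\frac{25390537}{9} \approx 2.8212 \cdot 10^{6}$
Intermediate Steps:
$c = - \frac{412}{9}$ ($c = \left(- \frac{1}{9}\right) 412 = - \frac{412}{9} \approx -45.778$)
$j{\left(U,Z \right)} = \left(- \frac{412}{9} + Z\right) \left(U + Z\right)$ ($j{\left(U,Z \right)} = \left(U + Z\right) \left(Z - \frac{412}{9}\right) = \left(U + Z\right) \left(- \frac{412}{9} + Z\right) = \left(- \frac{412}{9} + Z\right) \left(U + Z\right)$)
$m = 119257$ ($m = 232436 - \left(65798 + 47381\right) = 232436 - 113179 = 119257$)
$H = \frac{14056207}{9}$ ($H = 1142103 + \left(298^{2} - \frac{562792}{9} - \frac{122776}{9} + 1366 \cdot 298\right) = 1142103 + \left(88804 - \frac{562792}{9} - \frac{122776}{9} + 407068\right) = 1142103 + \frac{3777280}{9} = \frac{14056207}{9} \approx 1.5618 \cdot 10^{6}$)
$\left(1140113 + m\right) + H = \left(1140113 + 119257\right) + \frac{14056207}{9} = 1259370 + \frac{14056207}{9} = \frac{25390537}{9}$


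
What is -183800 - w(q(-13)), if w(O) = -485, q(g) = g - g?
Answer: -183315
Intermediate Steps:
q(g) = 0
-183800 - w(q(-13)) = -183800 - 1*(-485) = -183800 + 485 = -183315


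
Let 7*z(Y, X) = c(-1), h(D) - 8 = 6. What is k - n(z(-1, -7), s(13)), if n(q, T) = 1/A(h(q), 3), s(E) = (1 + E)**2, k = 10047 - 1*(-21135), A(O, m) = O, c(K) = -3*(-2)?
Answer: 436547/14 ≈ 31182.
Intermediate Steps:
c(K) = 6
h(D) = 14 (h(D) = 8 + 6 = 14)
z(Y, X) = 6/7 (z(Y, X) = (1/7)*6 = 6/7)
k = 31182 (k = 10047 + 21135 = 31182)
n(q, T) = 1/14
k - n(z(-1, -7), s(13)) = 31182 - 1*1/14 = 31182 - 1/14 = 436547/14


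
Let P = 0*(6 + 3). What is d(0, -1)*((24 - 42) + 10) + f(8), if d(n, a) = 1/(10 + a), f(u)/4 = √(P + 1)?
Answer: 28/9 ≈ 3.1111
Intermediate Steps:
P = 0 (P = 0*9 = 0)
f(u) = 4 (f(u) = 4*√(0 + 1) = 4*√1 = 4*1 = 4)
d(0, -1)*((24 - 42) + 10) + f(8) = ((24 - 42) + 10)/(10 - 1) + 4 = (-18 + 10)/9 + 4 = (⅑)*(-8) + 4 = -8/9 + 4 = 28/9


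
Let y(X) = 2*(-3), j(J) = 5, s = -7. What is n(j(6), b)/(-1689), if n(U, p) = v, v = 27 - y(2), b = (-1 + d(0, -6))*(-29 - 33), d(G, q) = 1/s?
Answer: -11/563 ≈ -0.019538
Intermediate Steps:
y(X) = -6
d(G, q) = -⅐ (d(G, q) = 1/(-7) = -⅐)
b = 496/7 (b = (-1 - ⅐)*(-29 - 33) = -8/7*(-62) = 496/7 ≈ 70.857)
v = 33 (v = 27 - 1*(-6) = 27 + 6 = 33)
n(U, p) = 33
n(j(6), b)/(-1689) = 33/(-1689) = 33*(-1/1689) = -11/563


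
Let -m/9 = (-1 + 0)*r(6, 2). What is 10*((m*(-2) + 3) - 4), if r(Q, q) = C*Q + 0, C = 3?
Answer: -3250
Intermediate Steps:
r(Q, q) = 3*Q (r(Q, q) = 3*Q + 0 = 3*Q)
m = 162 (m = -9*(-1 + 0)*3*6 = -(-9)*18 = -9*(-18) = 162)
10*((m*(-2) + 3) - 4) = 10*((162*(-2) + 3) - 4) = 10*((-324 + 3) - 4) = 10*(-321 - 4) = 10*(-325) = -3250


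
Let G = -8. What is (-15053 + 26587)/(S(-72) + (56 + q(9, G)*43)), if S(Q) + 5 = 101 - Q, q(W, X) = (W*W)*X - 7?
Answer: -11534/27941 ≈ -0.41280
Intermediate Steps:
q(W, X) = -7 + X*W² (q(W, X) = W²*X - 7 = X*W² - 7 = -7 + X*W²)
S(Q) = 96 - Q (S(Q) = -5 + (101 - Q) = 96 - Q)
(-15053 + 26587)/(S(-72) + (56 + q(9, G)*43)) = (-15053 + 26587)/((96 - 1*(-72)) + (56 + (-7 - 8*9²)*43)) = 11534/((96 + 72) + (56 + (-7 - 8*81)*43)) = 11534/(168 + (56 + (-7 - 648)*43)) = 11534/(168 + (56 - 655*43)) = 11534/(168 + (56 - 28165)) = 11534/(168 - 28109) = 11534/(-27941) = 11534*(-1/27941) = -11534/27941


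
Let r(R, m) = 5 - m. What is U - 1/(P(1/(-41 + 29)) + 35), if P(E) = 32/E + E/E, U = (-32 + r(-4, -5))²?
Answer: 168433/348 ≈ 484.00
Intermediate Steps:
U = 484 (U = (-32 + (5 - 1*(-5)))² = (-32 + (5 + 5))² = (-32 + 10)² = (-22)² = 484)
P(E) = 1 + 32/E (P(E) = 32/E + 1 = 1 + 32/E)
U - 1/(P(1/(-41 + 29)) + 35) = 484 - 1/((32 + 1/(-41 + 29))/(1/(-41 + 29)) + 35) = 484 - 1/((32 + 1/(-12))/(1/(-12)) + 35) = 484 - 1/((32 - 1/12)/(-1/12) + 35) = 484 - 1/(-12*383/12 + 35) = 484 - 1/(-383 + 35) = 484 - 1/(-348) = 484 - 1*(-1/348) = 484 + 1/348 = 168433/348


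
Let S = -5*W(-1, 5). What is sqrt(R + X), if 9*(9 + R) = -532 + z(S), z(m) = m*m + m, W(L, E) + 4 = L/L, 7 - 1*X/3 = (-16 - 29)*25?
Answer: sqrt(30191)/3 ≈ 57.919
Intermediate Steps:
X = 3396 (X = 21 - 3*(-16 - 29)*25 = 21 - (-135)*25 = 21 - 3*(-1125) = 21 + 3375 = 3396)
W(L, E) = -3 (W(L, E) = -4 + L/L = -4 + 1 = -3)
S = 15 (S = -5*(-3) = 15)
z(m) = m + m**2 (z(m) = m**2 + m = m + m**2)
R = -373/9 (R = -9 + (-532 + 15*(1 + 15))/9 = -9 + (-532 + 15*16)/9 = -9 + (-532 + 240)/9 = -9 + (1/9)*(-292) = -9 - 292/9 = -373/9 ≈ -41.444)
sqrt(R + X) = sqrt(-373/9 + 3396) = sqrt(30191/9) = sqrt(30191)/3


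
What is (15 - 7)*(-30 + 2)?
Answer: -224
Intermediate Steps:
(15 - 7)*(-30 + 2) = 8*(-28) = -224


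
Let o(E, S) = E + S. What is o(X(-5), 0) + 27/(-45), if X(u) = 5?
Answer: 22/5 ≈ 4.4000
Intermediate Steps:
o(X(-5), 0) + 27/(-45) = (5 + 0) + 27/(-45) = 5 + 27*(-1/45) = 5 - ⅗ = 22/5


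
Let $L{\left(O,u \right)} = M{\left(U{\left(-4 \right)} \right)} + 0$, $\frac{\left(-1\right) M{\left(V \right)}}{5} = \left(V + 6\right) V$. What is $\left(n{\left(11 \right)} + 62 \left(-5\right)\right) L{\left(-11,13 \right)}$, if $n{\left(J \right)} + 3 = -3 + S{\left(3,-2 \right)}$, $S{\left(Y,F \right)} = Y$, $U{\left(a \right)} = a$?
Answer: $-12520$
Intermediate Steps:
$M{\left(V \right)} = - 5 V \left(6 + V\right)$ ($M{\left(V \right)} = - 5 \left(V + 6\right) V = - 5 \left(6 + V\right) V = - 5 V \left(6 + V\right)$)
$n{\left(J \right)} = -3$ ($n{\left(J \right)} = -3 + \left(-3 + 3\right) = -3 + 0 = -3$)
$L{\left(O,u \right)} = 40$ ($L{\left(O,u \right)} = \left(-5\right) \left(-4\right) \left(6 - 4\right) + 0 = \left(-5\right) \left(-4\right) 2 + 0 = 40 + 0 = 40$)
$\left(n{\left(11 \right)} + 62 \left(-5\right)\right) L{\left(-11,13 \right)} = \left(-3 + 62 \left(-5\right)\right) 40 = \left(-3 - 310\right) 40 = \left(-313\right) 40 = -12520$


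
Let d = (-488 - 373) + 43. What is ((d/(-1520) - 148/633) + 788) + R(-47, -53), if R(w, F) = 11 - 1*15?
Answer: 377313137/481080 ≈ 784.30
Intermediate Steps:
R(w, F) = -4 (R(w, F) = 11 - 15 = -4)
d = -818 (d = -861 + 43 = -818)
((d/(-1520) - 148/633) + 788) + R(-47, -53) = ((-818/(-1520) - 148/633) + 788) - 4 = ((-818*(-1/1520) - 148*1/633) + 788) - 4 = ((409/760 - 148/633) + 788) - 4 = (146417/481080 + 788) - 4 = 379237457/481080 - 4 = 377313137/481080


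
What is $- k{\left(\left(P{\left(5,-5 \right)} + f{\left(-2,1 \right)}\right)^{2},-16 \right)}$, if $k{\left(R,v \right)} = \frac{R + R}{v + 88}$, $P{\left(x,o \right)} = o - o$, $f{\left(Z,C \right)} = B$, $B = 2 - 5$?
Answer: $- \frac{1}{4} \approx -0.25$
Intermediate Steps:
$B = -3$
$f{\left(Z,C \right)} = -3$
$P{\left(x,o \right)} = 0$
$k{\left(R,v \right)} = \frac{2 R}{88 + v}$
$- k{\left(\left(P{\left(5,-5 \right)} + f{\left(-2,1 \right)}\right)^{2},-16 \right)} = - \frac{2 \left(0 - 3\right)^{2}}{88 - 16} = - \frac{2 \left(-3\right)^{2}}{72} = - \frac{2 \cdot 9}{72} = \left(-1\right) \frac{1}{4} = - \frac{1}{4}$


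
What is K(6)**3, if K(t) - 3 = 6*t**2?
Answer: 10503459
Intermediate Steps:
K(t) = 3 + 6*t**2
K(6)**3 = (3 + 6*6**2)**3 = (3 + 6*36)**3 = (3 + 216)**3 = 219**3 = 10503459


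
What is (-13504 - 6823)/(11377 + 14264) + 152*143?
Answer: 557312449/25641 ≈ 21735.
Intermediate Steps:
(-13504 - 6823)/(11377 + 14264) + 152*143 = -20327/25641 + 21736 = 557312449/25641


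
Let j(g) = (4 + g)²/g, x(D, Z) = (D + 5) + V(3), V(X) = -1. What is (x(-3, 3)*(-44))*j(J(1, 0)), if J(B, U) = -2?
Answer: 88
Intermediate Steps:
x(D, Z) = 4 + D (x(D, Z) = (D + 5) - 1 = (5 + D) - 1 = 4 + D)
j(g) = (4 + g)²/g
(x(-3, 3)*(-44))*j(J(1, 0)) = ((4 - 3)*(-44))*((4 - 2)²/(-2)) = (1*(-44))*(-½*2²) = -(-22)*4 = -44*(-2) = 88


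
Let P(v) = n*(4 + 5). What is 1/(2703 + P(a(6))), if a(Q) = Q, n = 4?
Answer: 1/2739 ≈ 0.00036510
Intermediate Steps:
P(v) = 36 (P(v) = 4*(4 + 5) = 4*9 = 36)
1/(2703 + P(a(6))) = 1/(2703 + 36) = 1/2739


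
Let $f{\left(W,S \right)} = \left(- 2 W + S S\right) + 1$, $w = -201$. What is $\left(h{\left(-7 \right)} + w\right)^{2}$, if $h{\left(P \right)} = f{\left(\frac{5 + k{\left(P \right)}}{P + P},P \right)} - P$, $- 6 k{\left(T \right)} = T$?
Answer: $\frac{36132121}{1764} \approx 20483.0$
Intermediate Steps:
$k{\left(T \right)} = - \frac{T}{6}$
$f{\left(W,S \right)} = 1 + S^{2} - 2 W$ ($f{\left(W,S \right)} = \left(- 2 W + S^{2}\right) + 1 = \left(S^{2} - 2 W\right) + 1 = 1 + S^{2} - 2 W$)
$h{\left(P \right)} = 1 + P^{2} - P - \frac{5 - \frac{P}{6}}{P}$ ($h{\left(P \right)} = \left(1 + P^{2} - 2 \frac{5 - \frac{P}{6}}{P + P}\right) - P = \left(1 + P^{2} - 2 \frac{5 - \frac{P}{6}}{2 P}\right) - P = \left(1 + P^{2} - \frac{5 - \frac{P}{6}}{P}\right) - P = 1 + P^{2} - P - \frac{5 - \frac{P}{6}}{P}$)
$\left(h{\left(-7 \right)} + w\right)^{2} = \left(\left(\frac{7}{6} + \left(-7\right)^{2} - -7 - \frac{5}{-7}\right) - 201\right)^{2} = \left(\left(\frac{7}{6} + 49 + 7 - - \frac{5}{7}\right) - 201\right)^{2} = \left(\left(\frac{7}{6} + 49 + 7 + \frac{5}{7}\right) - 201\right)^{2} = \left(\frac{2431}{42} - 201\right)^{2} = \left(- \frac{6011}{42}\right)^{2} = \frac{36132121}{1764}$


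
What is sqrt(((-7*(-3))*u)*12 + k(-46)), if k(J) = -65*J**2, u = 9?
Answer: 2*I*sqrt(33818) ≈ 367.79*I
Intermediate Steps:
sqrt(((-7*(-3))*u)*12 + k(-46)) = sqrt((-7*(-3)*9)*12 - 65*(-46)**2) = sqrt((21*9)*12 - 65*2116) = sqrt(189*12 - 137540) = sqrt(2268 - 137540) = sqrt(-135272) = 2*I*sqrt(33818)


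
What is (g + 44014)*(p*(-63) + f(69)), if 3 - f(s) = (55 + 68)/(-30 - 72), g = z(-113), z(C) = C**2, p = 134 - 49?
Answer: -10330360841/34 ≈ -3.0383e+8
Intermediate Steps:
p = 85
g = 12769 (g = (-113)**2 = 12769)
f(s) = 143/34 (f(s) = 3 - (55 + 68)/(-30 - 72) = 3 - 123/(-102) = 3 - 123*(-1)/102 = 3 - 1*(-41/34) = 3 + 41/34 = 143/34)
(g + 44014)*(p*(-63) + f(69)) = (12769 + 44014)*(85*(-63) + 143/34) = 56783*(-5355 + 143/34) = 56783*(-181927/34) = -10330360841/34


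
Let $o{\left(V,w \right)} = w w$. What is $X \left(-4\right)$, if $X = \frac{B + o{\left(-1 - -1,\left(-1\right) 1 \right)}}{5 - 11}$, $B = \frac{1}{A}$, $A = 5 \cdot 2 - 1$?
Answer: $\frac{20}{27} \approx 0.74074$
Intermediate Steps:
$A = 9$ ($A = 10 - 1 = 9$)
$B = \frac{1}{9} \approx 0.11111$
$o{\left(V,w \right)} = w^{2}$
$X = - \frac{5}{27}$ ($X = \frac{\frac{1}{9} + \left(\left(-1\right) 1\right)^{2}}{5 - 11} = \frac{\frac{1}{9} + \left(-1\right)^{2}}{-6} = \left(\frac{1}{9} + 1\right) \left(- \frac{1}{6}\right) = \frac{10}{9} \left(- \frac{1}{6}\right) = - \frac{5}{27} \approx -0.18519$)
$X \left(-4\right) = \left(- \frac{5}{27}\right) \left(-4\right) = \frac{20}{27}$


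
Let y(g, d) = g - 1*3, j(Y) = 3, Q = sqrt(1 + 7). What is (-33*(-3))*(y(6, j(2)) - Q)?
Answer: 297 - 198*sqrt(2) ≈ 16.986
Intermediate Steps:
Q = 2*sqrt(2) (Q = sqrt(8) = 2*sqrt(2) ≈ 2.8284)
y(g, d) = -3 + g (y(g, d) = g - 3 = -3 + g)
(-33*(-3))*(y(6, j(2)) - Q) = (-33*(-3))*((-3 + 6) - 2*sqrt(2)) = 99*(3 - 2*sqrt(2)) = 297 - 198*sqrt(2)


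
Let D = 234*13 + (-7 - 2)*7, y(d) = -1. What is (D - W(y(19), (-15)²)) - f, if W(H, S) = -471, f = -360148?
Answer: 363598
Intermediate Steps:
D = 2979 (D = 3042 - 9*7 = 3042 - 63 = 2979)
(D - W(y(19), (-15)²)) - f = (2979 - 1*(-471)) - 1*(-360148) = (2979 + 471) + 360148 = 3450 + 360148 = 363598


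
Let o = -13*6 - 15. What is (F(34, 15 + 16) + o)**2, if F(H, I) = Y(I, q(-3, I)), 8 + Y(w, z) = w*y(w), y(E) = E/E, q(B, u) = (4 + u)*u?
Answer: 4900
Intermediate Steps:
q(B, u) = u*(4 + u)
y(E) = 1
Y(w, z) = -8 + w (Y(w, z) = -8 + w*1 = -8 + w)
F(H, I) = -8 + I
o = -93 (o = -78 - 15 = -93)
(F(34, 15 + 16) + o)**2 = ((-8 + (15 + 16)) - 93)**2 = ((-8 + 31) - 93)**2 = (23 - 93)**2 = (-70)**2 = 4900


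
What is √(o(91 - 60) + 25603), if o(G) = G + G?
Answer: √25665 ≈ 160.20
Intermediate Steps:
o(G) = 2*G
√(o(91 - 60) + 25603) = √(2*(91 - 60) + 25603) = √(2*31 + 25603) = √(62 + 25603) = √25665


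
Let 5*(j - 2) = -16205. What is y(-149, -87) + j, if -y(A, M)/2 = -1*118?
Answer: -3003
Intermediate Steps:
y(A, M) = 236 (y(A, M) = -(-2)*118 = -2*(-118) = 236)
j = -3239 (j = 2 + (1/5)*(-16205) = 2 - 3241 = -3239)
y(-149, -87) + j = 236 - 3239 = -3003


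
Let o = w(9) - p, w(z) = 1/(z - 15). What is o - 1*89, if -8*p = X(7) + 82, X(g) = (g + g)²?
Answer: -653/12 ≈ -54.417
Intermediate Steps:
w(z) = 1/(-15 + z)
X(g) = 4*g² (X(g) = (2*g)² = 4*g²)
p = -139/4 (p = -(4*7² + 82)/8 = -(4*49 + 82)/8 = -(196 + 82)/8 = -⅛*278 = -139/4 ≈ -34.750)
o = 415/12 (o = 1/(-15 + 9) - 1*(-139/4) = 1/(-6) + 139/4 = -⅙ + 139/4 = 415/12 ≈ 34.583)
o - 1*89 = 415/12 - 1*89 = 415/12 - 89 = -653/12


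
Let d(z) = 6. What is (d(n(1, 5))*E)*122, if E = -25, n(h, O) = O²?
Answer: -18300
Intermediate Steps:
(d(n(1, 5))*E)*122 = (6*(-25))*122 = -150*122 = -18300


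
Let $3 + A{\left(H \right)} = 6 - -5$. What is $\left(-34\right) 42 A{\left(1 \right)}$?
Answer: $-11424$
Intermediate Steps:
$A{\left(H \right)} = 8$ ($A{\left(H \right)} = -3 + \left(6 - -5\right) = -3 + \left(6 + 5\right) = -3 + 11 = 8$)
$\left(-34\right) 42 A{\left(1 \right)} = \left(-34\right) 42 \cdot 8 = \left(-1428\right) 8 = -11424$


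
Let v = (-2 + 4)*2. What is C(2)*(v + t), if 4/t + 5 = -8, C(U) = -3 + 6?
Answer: 144/13 ≈ 11.077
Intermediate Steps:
C(U) = 3
t = -4/13 (t = 4/(-5 - 8) = 4/(-13) = 4*(-1/13) = -4/13 ≈ -0.30769)
v = 4 (v = 2*2 = 4)
C(2)*(v + t) = 3*(4 - 4/13) = 3*(48/13) = 144/13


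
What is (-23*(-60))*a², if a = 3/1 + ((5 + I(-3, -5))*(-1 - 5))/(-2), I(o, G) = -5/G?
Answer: 608580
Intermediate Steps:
a = 21 (a = 3/1 + ((5 - 5/(-5))*(-1 - 5))/(-2) = 3*1 + ((5 - 5*(-⅕))*(-6))*(-½) = 3 + ((5 + 1)*(-6))*(-½) = 3 + (6*(-6))*(-½) = 3 - 36*(-½) = 3 + 18 = 21)
(-23*(-60))*a² = -23*(-60)*21² = 1380*441 = 608580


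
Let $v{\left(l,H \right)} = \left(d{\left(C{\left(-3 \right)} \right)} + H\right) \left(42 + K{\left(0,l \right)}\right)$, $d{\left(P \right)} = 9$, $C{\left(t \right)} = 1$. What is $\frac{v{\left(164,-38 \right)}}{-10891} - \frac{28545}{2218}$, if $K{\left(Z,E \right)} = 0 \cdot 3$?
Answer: $- \frac{308182071}{24156238} \approx -12.758$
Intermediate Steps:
$K{\left(Z,E \right)} = 0$
$v{\left(l,H \right)} = 378 + 42 H$ ($v{\left(l,H \right)} = \left(9 + H\right) \left(42 + 0\right) = \left(9 + H\right) 42 = 378 + 42 H$)
$\frac{v{\left(164,-38 \right)}}{-10891} - \frac{28545}{2218} = \frac{378 + 42 \left(-38\right)}{-10891} - \frac{28545}{2218} = \left(378 - 1596\right) \left(- \frac{1}{10891}\right) - \frac{28545}{2218} = \left(-1218\right) \left(- \frac{1}{10891}\right) - \frac{28545}{2218} = \frac{1218}{10891} - \frac{28545}{2218} = - \frac{308182071}{24156238}$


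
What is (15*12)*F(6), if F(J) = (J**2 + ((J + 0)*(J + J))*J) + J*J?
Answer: 90720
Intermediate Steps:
F(J) = 2*J**2 + 2*J**3 (F(J) = (J**2 + (J*(2*J))*J) + J**2 = (J**2 + (2*J**2)*J) + J**2 = (J**2 + 2*J**3) + J**2 = 2*J**2 + 2*J**3)
(15*12)*F(6) = (15*12)*(2*6**2*(1 + 6)) = 180*(2*36*7) = 180*504 = 90720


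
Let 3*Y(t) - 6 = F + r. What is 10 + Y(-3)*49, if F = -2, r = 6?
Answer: 520/3 ≈ 173.33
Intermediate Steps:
Y(t) = 10/3 (Y(t) = 2 + (-2 + 6)/3 = 2 + (⅓)*4 = 2 + 4/3 = 10/3)
10 + Y(-3)*49 = 10 + (10/3)*49 = 10 + 490/3 = 520/3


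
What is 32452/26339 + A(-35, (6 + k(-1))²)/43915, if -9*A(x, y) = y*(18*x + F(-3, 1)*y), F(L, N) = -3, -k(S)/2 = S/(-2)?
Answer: 886026073/694006311 ≈ 1.2767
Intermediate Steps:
k(S) = S (k(S) = -2*S/(-2) = -2*S*(-1)/2 = -(-1)*S = S)
A(x, y) = -y*(-3*y + 18*x)/9 (A(x, y) = -y*(18*x - 3*y)/9 = -y*(-3*y + 18*x)/9)
32452/26339 + A(-35, (6 + k(-1))²)/43915 = 32452/26339 + ((6 - 1)²*((6 - 1)² - 6*(-35))/3)/43915 = 32452*(1/26339) + ((⅓)*5²*(5² + 210))*(1/43915) = 32452/26339 + ((⅓)*25*(25 + 210))*(1/43915) = 32452/26339 + ((⅓)*25*235)*(1/43915) = 32452/26339 + (5875/3)*(1/43915) = 32452/26339 + 1175/26349 = 886026073/694006311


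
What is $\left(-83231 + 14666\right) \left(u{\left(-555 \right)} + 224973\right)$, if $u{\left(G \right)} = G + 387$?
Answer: $-15413754825$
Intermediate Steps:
$u{\left(G \right)} = 387 + G$
$\left(-83231 + 14666\right) \left(u{\left(-555 \right)} + 224973\right) = \left(-83231 + 14666\right) \left(\left(387 - 555\right) + 224973\right) = - 68565 \left(-168 + 224973\right) = \left(-68565\right) 224805 = -15413754825$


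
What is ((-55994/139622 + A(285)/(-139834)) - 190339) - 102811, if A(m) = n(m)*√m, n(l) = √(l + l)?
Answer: -20465122647/69811 - 285*√2/139834 ≈ -2.9315e+5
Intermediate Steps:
n(l) = √2*√l (n(l) = √(2*l) = √2*√l)
A(m) = m*√2 (A(m) = (√2*√m)*√m = m*√2)
((-55994/139622 + A(285)/(-139834)) - 190339) - 102811 = ((-55994/139622 + (285*√2)/(-139834)) - 190339) - 102811 = ((-55994*1/139622 + (285*√2)*(-1/139834)) - 190339) - 102811 = ((-27997/69811 - 285*√2/139834) - 190339) - 102811 = (-13287783926/69811 - 285*√2/139834) - 102811 = -20465122647/69811 - 285*√2/139834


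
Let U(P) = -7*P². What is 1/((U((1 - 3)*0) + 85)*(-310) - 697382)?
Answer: -1/723732 ≈ -1.3817e-6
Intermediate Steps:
1/((U((1 - 3)*0) + 85)*(-310) - 697382) = 1/((-7*((1 - 3)*0)² + 85)*(-310) - 697382) = 1/((-7*(-2*0)² + 85)*(-310) - 697382) = 1/((-7*0² + 85)*(-310) - 697382) = 1/((-7*0 + 85)*(-310) - 697382) = 1/((0 + 85)*(-310) - 697382) = 1/(85*(-310) - 697382) = 1/(-26350 - 697382) = 1/(-723732) = -1/723732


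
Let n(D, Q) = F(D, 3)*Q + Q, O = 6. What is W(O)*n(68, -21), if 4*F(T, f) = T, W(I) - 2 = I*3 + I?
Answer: -9828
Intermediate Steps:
W(I) = 2 + 4*I (W(I) = 2 + (I*3 + I) = 2 + (3*I + I) = 2 + 4*I)
F(T, f) = T/4
n(D, Q) = Q + D*Q/4 (n(D, Q) = (D/4)*Q + Q = D*Q/4 + Q = Q + D*Q/4)
W(O)*n(68, -21) = (2 + 4*6)*((¼)*(-21)*(4 + 68)) = (2 + 24)*((¼)*(-21)*72) = 26*(-378) = -9828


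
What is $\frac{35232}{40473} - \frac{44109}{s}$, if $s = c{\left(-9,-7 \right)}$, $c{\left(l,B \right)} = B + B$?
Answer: $\frac{595238935}{188874} \approx 3151.5$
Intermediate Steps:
$c{\left(l,B \right)} = 2 B$
$s = -14$ ($s = 2 \left(-7\right) = -14$)
$\frac{35232}{40473} - \frac{44109}{s} = \frac{35232}{40473} - \frac{44109}{-14} = 35232 \cdot \frac{1}{40473} - - \frac{44109}{14} = \frac{11744}{13491} + \frac{44109}{14} = \frac{595238935}{188874}$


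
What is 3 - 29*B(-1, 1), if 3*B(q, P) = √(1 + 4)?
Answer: 3 - 29*√5/3 ≈ -18.615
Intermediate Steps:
B(q, P) = √5/3 (B(q, P) = √(1 + 4)/3 = √5/3)
3 - 29*B(-1, 1) = 3 - 29*√5/3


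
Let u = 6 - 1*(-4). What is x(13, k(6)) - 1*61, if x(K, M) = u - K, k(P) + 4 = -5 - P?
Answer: -64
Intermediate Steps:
k(P) = -9 - P (k(P) = -4 + (-5 - P) = -9 - P)
u = 10 (u = 6 + 4 = 10)
x(K, M) = 10 - K
x(13, k(6)) - 1*61 = (10 - 1*13) - 1*61 = (10 - 13) - 61 = -3 - 61 = -64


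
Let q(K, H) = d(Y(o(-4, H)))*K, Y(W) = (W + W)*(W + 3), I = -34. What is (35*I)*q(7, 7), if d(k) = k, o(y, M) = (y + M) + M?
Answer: -2165800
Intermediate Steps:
o(y, M) = y + 2*M (o(y, M) = (M + y) + M = y + 2*M)
Y(W) = 2*W*(3 + W) (Y(W) = (2*W)*(3 + W) = 2*W*(3 + W))
q(K, H) = 2*K*(-1 + 2*H)*(-4 + 2*H) (q(K, H) = (2*(-4 + 2*H)*(3 + (-4 + 2*H)))*K = (2*(-4 + 2*H)*(-1 + 2*H))*K = (2*(-1 + 2*H)*(-4 + 2*H))*K = 2*K*(-1 + 2*H)*(-4 + 2*H))
(35*I)*q(7, 7) = (35*(-34))*(4*7*(-1 + 2*7)*(-2 + 7)) = -4760*7*(-1 + 14)*5 = -4760*7*13*5 = -1190*1820 = -2165800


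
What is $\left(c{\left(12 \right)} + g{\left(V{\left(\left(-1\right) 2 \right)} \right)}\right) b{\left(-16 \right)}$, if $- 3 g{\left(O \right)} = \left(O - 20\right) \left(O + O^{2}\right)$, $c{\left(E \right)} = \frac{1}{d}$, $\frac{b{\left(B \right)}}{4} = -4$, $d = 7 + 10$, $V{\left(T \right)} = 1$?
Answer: $- \frac{10384}{51} \approx -203.61$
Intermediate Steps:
$d = 17$
$b{\left(B \right)} = -16$ ($b{\left(B \right)} = 4 \left(-4\right) = -16$)
$c{\left(E \right)} = \frac{1}{17}$
$g{\left(O \right)} = - \frac{\left(-20 + O\right) \left(O + O^{2}\right)}{3}$ ($g{\left(O \right)} = - \frac{\left(O - 20\right) \left(O + O^{2}\right)}{3} = - \frac{\left(-20 + O\right) \left(O + O^{2}\right)}{3}$)
$\left(c{\left(12 \right)} + g{\left(V{\left(\left(-1\right) 2 \right)} \right)}\right) b{\left(-16 \right)} = \left(\frac{1}{17} + \frac{1}{3} \cdot 1 \left(20 - 1^{2} + 19 \cdot 1\right)\right) \left(-16\right) = \left(\frac{1}{17} + \frac{1}{3} \cdot 1 \left(20 - 1 + 19\right)\right) \left(-16\right) = \left(\frac{1}{17} + \frac{1}{3} \cdot 1 \cdot 38\right) \left(-16\right) = \left(\frac{1}{17} + \frac{38}{3}\right) \left(-16\right) = \frac{649}{51} \left(-16\right) = - \frac{10384}{51}$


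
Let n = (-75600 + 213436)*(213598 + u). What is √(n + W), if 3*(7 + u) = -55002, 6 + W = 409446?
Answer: 2*√6728463323 ≈ 1.6405e+5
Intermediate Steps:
W = 409440 (W = -6 + 409446 = 409440)
u = -18341 (u = -7 + (⅓)*(-55002) = -7 - 18334 = -18341)
n = 26913443852 (n = (-75600 + 213436)*(213598 - 18341) = 137836*195257 = 26913443852)
√(n + W) = √(26913443852 + 409440) = √26913853292 = 2*√6728463323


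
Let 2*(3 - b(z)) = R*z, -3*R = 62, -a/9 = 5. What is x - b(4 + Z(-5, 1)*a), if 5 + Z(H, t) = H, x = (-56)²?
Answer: -4675/3 ≈ -1558.3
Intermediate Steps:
x = 3136
Z(H, t) = -5 + H
a = -45 (a = -9*5 = -45)
R = -62/3 (R = -⅓*62 = -62/3 ≈ -20.667)
b(z) = 3 + 31*z/3 (b(z) = 3 - (-31)*z/3 = 3 + 31*z/3)
x - b(4 + Z(-5, 1)*a) = 3136 - (3 + 31*(4 + (-5 - 5)*(-45))/3) = 3136 - (3 + 31*(4 - 10*(-45))/3) = 3136 - (3 + 31*(4 + 450)/3) = 3136 - (3 + (31/3)*454) = 3136 - (3 + 14074/3) = 3136 - 1*14083/3 = 3136 - 14083/3 = -4675/3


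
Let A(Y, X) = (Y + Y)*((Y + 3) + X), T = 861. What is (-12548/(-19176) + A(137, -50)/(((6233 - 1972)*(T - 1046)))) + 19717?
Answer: 14902730518787/755807658 ≈ 19718.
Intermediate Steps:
A(Y, X) = 2*Y*(3 + X + Y) (A(Y, X) = (2*Y)*((3 + Y) + X) = (2*Y)*(3 + X + Y) = 2*Y*(3 + X + Y))
(-12548/(-19176) + A(137, -50)/(((6233 - 1972)*(T - 1046)))) + 19717 = (-12548/(-19176) + (2*137*(3 - 50 + 137))/(((6233 - 1972)*(861 - 1046)))) + 19717 = (-12548*(-1/19176) + (2*137*90)/((4261*(-185)))) + 19717 = (3137/4794 + 24660/(-788285)) + 19717 = (3137/4794 + 24660*(-1/788285)) + 19717 = (3137/4794 - 4932/157657) + 19717 = 470926001/755807658 + 19717 = 14902730518787/755807658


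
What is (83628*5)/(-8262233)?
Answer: -418140/8262233 ≈ -0.050609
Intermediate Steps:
(83628*5)/(-8262233) = 418140*(-1/8262233) = -418140/8262233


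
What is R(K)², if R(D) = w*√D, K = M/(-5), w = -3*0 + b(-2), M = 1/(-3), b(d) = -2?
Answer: 4/15 ≈ 0.26667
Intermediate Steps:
M = -⅓ ≈ -0.33333
w = -2 (w = -3*0 - 2 = 0 - 2 = -2)
K = 1/15 (K = -⅓/(-5) = -⅓*(-⅕) = 1/15 ≈ 0.066667)
R(D) = -2*√D
R(K)² = (-2*√15/15)² = 4/15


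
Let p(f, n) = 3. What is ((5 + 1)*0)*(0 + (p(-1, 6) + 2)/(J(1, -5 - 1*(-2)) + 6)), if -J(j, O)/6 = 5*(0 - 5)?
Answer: 0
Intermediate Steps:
J(j, O) = 150 (J(j, O) = -30*(0 - 5) = -30*(-5) = -6*(-25) = 150)
((5 + 1)*0)*(0 + (p(-1, 6) + 2)/(J(1, -5 - 1*(-2)) + 6)) = ((5 + 1)*0)*(0 + (3 + 2)/(150 + 6)) = (6*0)*(0 + 5/156) = 0*(0 + 5*(1/156)) = 0*(0 + 5/156) = 0*(5/156) = 0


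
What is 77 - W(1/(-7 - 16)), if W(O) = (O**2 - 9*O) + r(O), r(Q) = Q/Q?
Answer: 39996/529 ≈ 75.607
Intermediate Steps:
r(Q) = 1
W(O) = 1 + O**2 - 9*O (W(O) = (O**2 - 9*O) + 1 = 1 + O**2 - 9*O)
77 - W(1/(-7 - 16)) = 77 - (1 + (1/(-7 - 16))**2 - 9/(-7 - 16)) = 77 - (1 + (1/(-23))**2 - 9/(-23)) = 77 - (1 + (-1/23)**2 - 9*(-1/23)) = 77 - (1 + 1/529 + 9/23) = 77 - 1*737/529 = 77 - 737/529 = 39996/529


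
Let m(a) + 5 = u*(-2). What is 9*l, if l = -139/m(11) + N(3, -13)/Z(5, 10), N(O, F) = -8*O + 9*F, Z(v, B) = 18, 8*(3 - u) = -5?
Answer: 3099/98 ≈ 31.622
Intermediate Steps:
u = 29/8 (u = 3 - ⅛*(-5) = 3 + 5/8 = 29/8 ≈ 3.6250)
m(a) = -49/4 (m(a) = -5 + (29/8)*(-2) = -5 - 29/4 = -49/4)
l = 1033/294 (l = -139/(-49/4) + (-8*3 + 9*(-13))/18 = -139*(-4/49) + (-24 - 117)*(1/18) = 556/49 - 141*1/18 = 556/49 - 47/6 = 1033/294 ≈ 3.5136)
9*l = 9*(1033/294) = 3099/98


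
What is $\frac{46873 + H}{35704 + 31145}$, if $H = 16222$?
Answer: $\frac{63095}{66849} \approx 0.94384$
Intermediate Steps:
$\frac{46873 + H}{35704 + 31145} = \frac{46873 + 16222}{35704 + 31145} = \frac{63095}{66849}$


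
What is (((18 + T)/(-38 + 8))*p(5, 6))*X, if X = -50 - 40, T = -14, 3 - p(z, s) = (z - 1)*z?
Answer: -204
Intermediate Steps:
p(z, s) = 3 - z*(-1 + z) (p(z, s) = 3 - (z - 1)*z = 3 - (-1 + z)*z = 3 - z*(-1 + z))
X = -90
(((18 + T)/(-38 + 8))*p(5, 6))*X = (((18 - 14)/(-38 + 8))*(3 + 5 - 1*5²))*(-90) = ((4/(-30))*(3 + 5 - 1*25))*(-90) = ((4*(-1/30))*(3 + 5 - 25))*(-90) = -2/15*(-17)*(-90) = (34/15)*(-90) = -204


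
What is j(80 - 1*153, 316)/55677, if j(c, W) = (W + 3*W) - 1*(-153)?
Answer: 1417/55677 ≈ 0.025450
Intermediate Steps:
j(c, W) = 153 + 4*W (j(c, W) = 4*W + 153 = 153 + 4*W)
j(80 - 1*153, 316)/55677 = (153 + 4*316)/55677 = (153 + 1264)*(1/55677) = 1417*(1/55677) = 1417/55677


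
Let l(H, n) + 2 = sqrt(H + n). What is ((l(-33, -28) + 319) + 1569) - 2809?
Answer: -923 + I*sqrt(61) ≈ -923.0 + 7.8102*I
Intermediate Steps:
l(H, n) = -2 + sqrt(H + n)
((l(-33, -28) + 319) + 1569) - 2809 = (((-2 + sqrt(-33 - 28)) + 319) + 1569) - 2809 = (((-2 + sqrt(-61)) + 319) + 1569) - 2809 = (((-2 + I*sqrt(61)) + 319) + 1569) - 2809 = ((317 + I*sqrt(61)) + 1569) - 2809 = (1886 + I*sqrt(61)) - 2809 = -923 + I*sqrt(61)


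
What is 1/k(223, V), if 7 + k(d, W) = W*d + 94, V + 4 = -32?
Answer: -1/7941 ≈ -0.00012593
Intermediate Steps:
V = -36 (V = -4 - 32 = -36)
k(d, W) = 87 + W*d (k(d, W) = -7 + (W*d + 94) = -7 + (94 + W*d) = 87 + W*d)
1/k(223, V) = 1/(87 - 36*223) = 1/(87 - 8028) = 1/(-7941) = -1/7941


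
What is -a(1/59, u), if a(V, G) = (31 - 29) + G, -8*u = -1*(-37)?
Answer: 21/8 ≈ 2.6250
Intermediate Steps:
u = -37/8 (u = -(-1)*(-37)/8 = -1/8*37 = -37/8 ≈ -4.6250)
a(V, G) = 2 + G
-a(1/59, u) = -(2 - 37/8) = -1*(-21/8) = 21/8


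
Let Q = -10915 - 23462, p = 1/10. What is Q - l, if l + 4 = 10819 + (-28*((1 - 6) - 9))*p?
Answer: -226156/5 ≈ -45231.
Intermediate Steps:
p = ⅒ ≈ 0.10000
Q = -34377
l = 54271/5 (l = -4 + (10819 - 28*((1 - 6) - 9)*(⅒)) = -4 + (10819 - 28*(-5 - 9)*(⅒)) = -4 + (10819 - 28*(-14)*(⅒)) = -4 + (10819 + 392*(⅒)) = -4 + (10819 + 196/5) = -4 + 54291/5 = 54271/5 ≈ 10854.)
Q - l = -34377 - 1*54271/5 = -34377 - 54271/5 = -226156/5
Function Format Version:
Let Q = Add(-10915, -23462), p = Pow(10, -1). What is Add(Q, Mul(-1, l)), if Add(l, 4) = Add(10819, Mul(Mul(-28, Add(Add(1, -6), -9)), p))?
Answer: Rational(-226156, 5) ≈ -45231.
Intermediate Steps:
p = Rational(1, 10) ≈ 0.10000
Q = -34377
l = Rational(54271, 5) (l = Add(-4, Add(10819, Mul(Mul(-28, Add(Add(1, -6), -9)), Rational(1, 10)))) = Add(-4, Add(10819, Mul(Mul(-28, Add(-5, -9)), Rational(1, 10)))) = Add(-4, Add(10819, Mul(Mul(-28, -14), Rational(1, 10)))) = Add(-4, Add(10819, Mul(392, Rational(1, 10)))) = Add(-4, Add(10819, Rational(196, 5))) = Add(-4, Rational(54291, 5)) = Rational(54271, 5) ≈ 10854.)
Add(Q, Mul(-1, l)) = Add(-34377, Mul(-1, Rational(54271, 5))) = Add(-34377, Rational(-54271, 5)) = Rational(-226156, 5)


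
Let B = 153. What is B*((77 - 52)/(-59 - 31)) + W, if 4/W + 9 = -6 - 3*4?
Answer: -2303/54 ≈ -42.648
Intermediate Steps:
W = -4/27 (W = 4/(-9 + (-6 - 3*4)) = 4/(-9 + (-6 - 12)) = 4/(-9 - 18) = 4/(-27) = 4*(-1/27) = -4/27 ≈ -0.14815)
B*((77 - 52)/(-59 - 31)) + W = 153*((77 - 52)/(-59 - 31)) - 4/27 = 153*(25/(-90)) - 4/27 = 153*(25*(-1/90)) - 4/27 = 153*(-5/18) - 4/27 = -85/2 - 4/27 = -2303/54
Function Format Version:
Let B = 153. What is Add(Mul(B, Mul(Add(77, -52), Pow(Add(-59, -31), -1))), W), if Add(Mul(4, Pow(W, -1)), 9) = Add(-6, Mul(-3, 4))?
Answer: Rational(-2303, 54) ≈ -42.648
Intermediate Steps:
W = Rational(-4, 27) (W = Mul(4, Pow(Add(-9, Add(-6, Mul(-3, 4))), -1)) = Mul(4, Pow(Add(-9, Add(-6, -12)), -1)) = Mul(4, Pow(Add(-9, -18), -1)) = Mul(4, Pow(-27, -1)) = Mul(4, Rational(-1, 27)) = Rational(-4, 27) ≈ -0.14815)
Add(Mul(B, Mul(Add(77, -52), Pow(Add(-59, -31), -1))), W) = Add(Mul(153, Mul(Add(77, -52), Pow(Add(-59, -31), -1))), Rational(-4, 27)) = Add(Mul(153, Mul(25, Pow(-90, -1))), Rational(-4, 27)) = Add(Mul(153, Mul(25, Rational(-1, 90))), Rational(-4, 27)) = Add(Mul(153, Rational(-5, 18)), Rational(-4, 27)) = Add(Rational(-85, 2), Rational(-4, 27)) = Rational(-2303, 54)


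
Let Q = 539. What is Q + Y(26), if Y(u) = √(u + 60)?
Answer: 539 + √86 ≈ 548.27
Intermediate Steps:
Y(u) = √(60 + u)
Q + Y(26) = 539 + √(60 + 26) = 539 + √86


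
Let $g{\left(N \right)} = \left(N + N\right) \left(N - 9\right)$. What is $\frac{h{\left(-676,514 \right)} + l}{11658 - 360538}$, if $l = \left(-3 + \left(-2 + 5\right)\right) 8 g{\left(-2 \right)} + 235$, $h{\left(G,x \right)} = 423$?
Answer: $- \frac{47}{24920} \approx -0.001886$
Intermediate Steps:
$g{\left(N \right)} = 2 N \left(-9 + N\right)$
$l = 235$ ($l = \left(-3 + \left(-2 + 5\right)\right) 8 \cdot 2 \left(-2\right) \left(-9 - 2\right) + 235 = \left(-3 + 3\right) 8 \cdot 2 \left(-2\right) \left(-11\right) + 235 = 0 \cdot 8 \cdot 44 + 235 = 0 \cdot 44 + 235 = 0 + 235 = 235$)
$\frac{h{\left(-676,514 \right)} + l}{11658 - 360538} = \frac{423 + 235}{11658 - 360538} = \frac{658}{-348880} = 658 \left(- \frac{1}{348880}\right) = - \frac{47}{24920}$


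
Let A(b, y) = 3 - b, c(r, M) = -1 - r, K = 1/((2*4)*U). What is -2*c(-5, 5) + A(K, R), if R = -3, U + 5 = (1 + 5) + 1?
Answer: -81/16 ≈ -5.0625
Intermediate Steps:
U = 2 (U = -5 + ((1 + 5) + 1) = -5 + (6 + 1) = -5 + 7 = 2)
K = 1/16 (K = 1/((2*4)*2) = 1/(8*2) = 1/16 ≈ 0.062500)
-2*c(-5, 5) + A(K, R) = -2*(-1 - 1*(-5)) + (3 - 1*1/16) = -2*(-1 + 5) + (3 - 1/16) = -2*4 + 47/16 = -8 + 47/16 = -81/16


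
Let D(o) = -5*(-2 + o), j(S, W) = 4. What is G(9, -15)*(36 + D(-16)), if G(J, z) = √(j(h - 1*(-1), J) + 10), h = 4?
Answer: 126*√14 ≈ 471.45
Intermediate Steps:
D(o) = 10 - 5*o
G(J, z) = √14 (G(J, z) = √(4 + 10) = √14)
G(9, -15)*(36 + D(-16)) = √14*(36 + (10 - 5*(-16))) = √14*(36 + (10 + 80)) = √14*(36 + 90) = √14*126 = 126*√14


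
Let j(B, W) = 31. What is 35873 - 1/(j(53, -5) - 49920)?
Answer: 1789668098/49889 ≈ 35873.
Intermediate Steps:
35873 - 1/(j(53, -5) - 49920) = 35873 - 1/(31 - 49920) = 35873 - 1/(-49889) = 35873 - 1*(-1/49889) = 35873 + 1/49889 = 1789668098/49889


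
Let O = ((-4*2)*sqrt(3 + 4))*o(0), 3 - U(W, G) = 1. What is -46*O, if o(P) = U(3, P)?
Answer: 736*sqrt(7) ≈ 1947.3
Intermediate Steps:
U(W, G) = 2 (U(W, G) = 3 - 1*1 = 3 - 1 = 2)
o(P) = 2
O = -16*sqrt(7) (O = ((-4*2)*sqrt(3 + 4))*2 = -8*sqrt(7)*2 = -16*sqrt(7) ≈ -42.332)
-46*O = -(-736)*sqrt(7) = 736*sqrt(7)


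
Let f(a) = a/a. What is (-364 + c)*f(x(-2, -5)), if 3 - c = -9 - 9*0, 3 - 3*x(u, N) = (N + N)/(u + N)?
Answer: -352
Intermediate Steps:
x(u, N) = 1 - 2*N/(3*(N + u)) (x(u, N) = 1 - (N + N)/(3*(u + N)) = 1 - 2*N/(3*(N + u)))
f(a) = 1
c = 12 (c = 3 - (-9 - 9*0) = 3 - (-9 + 0) = 3 - 1*(-9) = 3 + 9 = 12)
(-364 + c)*f(x(-2, -5)) = (-364 + 12)*1 = -352*1 = -352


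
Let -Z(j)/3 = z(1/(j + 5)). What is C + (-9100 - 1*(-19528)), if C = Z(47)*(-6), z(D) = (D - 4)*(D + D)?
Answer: 7047465/676 ≈ 10425.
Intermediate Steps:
z(D) = 2*D*(-4 + D) (z(D) = (-4 + D)*(2*D) = 2*D*(-4 + D))
Z(j) = -6*(-4 + 1/(5 + j))/(5 + j) (Z(j) = -6*(-4 + 1/(j + 5))/(j + 5) = -6*(-4 + 1/(5 + j))/(5 + j))
C = -1863/676 (C = (6*(19 + 4*47)/(5 + 47)²)*(-6) = (6*(19 + 188)/52²)*(-6) = (6*(1/2704)*207)*(-6) = (621/1352)*(-6) = -1863/676 ≈ -2.7559)
C + (-9100 - 1*(-19528)) = -1863/676 + (-9100 - 1*(-19528)) = -1863/676 + (-9100 + 19528) = -1863/676 + 10428 = 7047465/676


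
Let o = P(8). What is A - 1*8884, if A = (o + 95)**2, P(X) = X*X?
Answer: 16397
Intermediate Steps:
P(X) = X**2
o = 64 (o = 8**2 = 64)
A = 25281 (A = (64 + 95)**2 = 159**2 = 25281)
A - 1*8884 = 25281 - 1*8884 = 25281 - 8884 = 16397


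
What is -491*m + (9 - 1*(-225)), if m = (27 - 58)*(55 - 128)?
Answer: -1110899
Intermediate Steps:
m = 2263 (m = -31*(-73) = 2263)
-491*m + (9 - 1*(-225)) = -491*2263 + (9 - 1*(-225)) = -1111133 + (9 + 225) = -1111133 + 234 = -1110899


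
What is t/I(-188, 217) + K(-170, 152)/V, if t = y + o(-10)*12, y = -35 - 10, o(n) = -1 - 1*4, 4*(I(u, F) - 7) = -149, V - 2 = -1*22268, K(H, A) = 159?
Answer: 3110827/898062 ≈ 3.4639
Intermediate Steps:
V = -22266 (V = 2 - 1*22268 = 2 - 22268 = -22266)
I(u, F) = -121/4 (I(u, F) = 7 + (1/4)*(-149) = 7 - 149/4 = -121/4)
o(n) = -5 (o(n) = -1 - 4 = -5)
y = -45
t = -105 (t = -45 - 5*12 = -45 - 60 = -105)
t/I(-188, 217) + K(-170, 152)/V = -105/(-121/4) + 159/(-22266) = -105*(-4/121) + 159*(-1/22266) = 420/121 - 53/7422 = 3110827/898062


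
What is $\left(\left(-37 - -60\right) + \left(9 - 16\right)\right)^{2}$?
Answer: $256$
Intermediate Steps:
$\left(\left(-37 - -60\right) + \left(9 - 16\right)\right)^{2} = \left(\left(-37 + 60\right) + \left(9 - 16\right)\right)^{2} = \left(23 - 7\right)^{2} = 16^{2} = 256$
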